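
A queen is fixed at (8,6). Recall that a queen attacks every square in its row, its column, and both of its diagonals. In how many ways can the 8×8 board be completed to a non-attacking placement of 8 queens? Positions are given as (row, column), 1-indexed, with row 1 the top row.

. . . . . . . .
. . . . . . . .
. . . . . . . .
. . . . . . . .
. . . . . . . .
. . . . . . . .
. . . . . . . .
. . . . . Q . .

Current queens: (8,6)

16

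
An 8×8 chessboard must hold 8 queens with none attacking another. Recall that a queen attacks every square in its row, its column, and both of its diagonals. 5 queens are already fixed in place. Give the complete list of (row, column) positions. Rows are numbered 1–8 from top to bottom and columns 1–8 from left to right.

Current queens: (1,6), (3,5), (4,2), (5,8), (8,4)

(1,6) (2,1) (3,5) (4,2) (5,8) (6,3) (7,7) (8,4)

Row 2: attacked by (1,6)→{5,6,7}; (3,5)→{4,5,6}; (4,2)→{2,4}; (5,8)→{5,8}; (8,4)→{4}. Safe: 1, 3. Place at column 1.
Row 6: attacked by (1,6)→{1,6}; (2,1)→{1,5}; (3,5)→{2,5,8}; (4,2)→{2,4}; (5,8)→{7,8}; (8,4)→{2,4,6}. Safe: 3. Place at column 3.
Row 7: attacked by (1,6)→{6}; (2,1)→{1,6}; (3,5)→{1,5}; (4,2)→{2,5}; (5,8)→{6,8}; (6,3)→{2,3,4}; (8,4)→{3,4,5}. Safe: 7. Place at column 7.
Columns [6, 1, 5, 2, 8, 3, 7, 4], r−c [-5, 1, -2, 2, -3, 3, 0, 4], r+c [7, 3, 8, 6, 13, 9, 14, 12] are all distinct, so no two queens attack.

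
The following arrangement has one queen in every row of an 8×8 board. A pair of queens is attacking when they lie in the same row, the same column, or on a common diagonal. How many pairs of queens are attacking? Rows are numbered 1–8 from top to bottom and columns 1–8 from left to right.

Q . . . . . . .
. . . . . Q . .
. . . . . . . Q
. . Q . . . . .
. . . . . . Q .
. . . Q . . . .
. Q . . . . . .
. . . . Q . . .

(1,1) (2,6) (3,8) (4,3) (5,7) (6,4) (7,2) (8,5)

All columns are distinct and no two queens satisfy |Δrow| = |Δcol|, so no pair attacks.

0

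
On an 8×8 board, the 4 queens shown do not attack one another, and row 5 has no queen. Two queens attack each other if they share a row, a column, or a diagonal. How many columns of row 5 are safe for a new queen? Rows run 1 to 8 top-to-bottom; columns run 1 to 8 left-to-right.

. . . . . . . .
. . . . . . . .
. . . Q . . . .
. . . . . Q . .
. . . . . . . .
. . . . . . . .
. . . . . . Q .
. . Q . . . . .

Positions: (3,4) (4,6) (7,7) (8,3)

(3,4) attacks row 5 at column 4 and diagonals 2, 6.
(4,6) attacks row 5 at column 6 and diagonals 5, 7.
(7,7) attacks row 5 at column 7 and diagonals 5.
(8,3) attacks row 5 at column 3 and diagonals 6.
Attacked columns: {2, 3, 4, 5, 6, 7}. Safe: {1, 8}.

2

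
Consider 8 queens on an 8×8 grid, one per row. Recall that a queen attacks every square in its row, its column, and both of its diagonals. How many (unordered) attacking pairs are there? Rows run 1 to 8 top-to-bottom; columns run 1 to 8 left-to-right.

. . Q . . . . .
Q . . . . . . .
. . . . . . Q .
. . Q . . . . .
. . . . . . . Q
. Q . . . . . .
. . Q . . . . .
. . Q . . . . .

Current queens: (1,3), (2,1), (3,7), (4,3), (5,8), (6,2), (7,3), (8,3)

9

Same column: (1,3)–(4,3) (column 3); (1,3)–(7,3) (column 3); (1,3)–(8,3) (column 3); (4,3)–(7,3) (column 3); (4,3)–(8,3) (column 3); (7,3)–(8,3) (column 3).
Same diagonal: (2,1)–(4,3) (|2−4| = |1−3| = 2); (3,7)–(7,3) (|3−7| = |7−3| = 4); (6,2)–(7,3) (|6−7| = |2−3| = 1).
Total attacking pairs: 9.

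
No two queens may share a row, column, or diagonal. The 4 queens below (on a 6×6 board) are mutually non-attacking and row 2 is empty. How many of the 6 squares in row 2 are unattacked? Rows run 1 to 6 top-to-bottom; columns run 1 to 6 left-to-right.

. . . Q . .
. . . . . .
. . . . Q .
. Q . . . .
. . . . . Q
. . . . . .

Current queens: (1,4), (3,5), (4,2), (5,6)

1

(1,4) attacks row 2 at column 4 and diagonals 3, 5.
(3,5) attacks row 2 at column 5 and diagonals 4, 6.
(4,2) attacks row 2 at column 2 and diagonals 4.
(5,6) attacks row 2 at column 6 and diagonals 3.
Attacked columns: {2, 3, 4, 5, 6}. Safe: {1}.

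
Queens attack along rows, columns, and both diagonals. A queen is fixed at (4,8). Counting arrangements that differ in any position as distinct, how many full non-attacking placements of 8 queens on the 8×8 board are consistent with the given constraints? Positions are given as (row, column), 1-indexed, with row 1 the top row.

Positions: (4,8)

Branch on row 1: col 1 → 1; col 2 → 2; col 3 → 4; col 4 → 5; col 6 → 4; col 7 → 2.
Sum: 1 + 2 + 4 + 5 + 4 + 2 = 18.

18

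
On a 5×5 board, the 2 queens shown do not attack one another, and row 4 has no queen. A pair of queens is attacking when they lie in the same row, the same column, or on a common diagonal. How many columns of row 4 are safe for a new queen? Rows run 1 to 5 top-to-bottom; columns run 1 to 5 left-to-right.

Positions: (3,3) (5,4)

(3,3) attacks row 4 at column 3 and diagonals 2, 4.
(5,4) attacks row 4 at column 4 and diagonals 3, 5.
Attacked columns: {2, 3, 4, 5}. Safe: {1}.

1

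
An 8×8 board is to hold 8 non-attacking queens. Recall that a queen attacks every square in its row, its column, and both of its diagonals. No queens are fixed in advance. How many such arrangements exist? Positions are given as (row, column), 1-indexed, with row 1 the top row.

92

Branch on row 1: col 1 → 4; col 2 → 8; col 3 → 16; col 4 → 18; col 5 → 18; col 6 → 16; col 7 → 8; col 8 → 4.
Sum: 4 + 8 + 16 + 18 + 18 + 16 + 8 + 4 = 92.
(This is the classic 8-queens count.)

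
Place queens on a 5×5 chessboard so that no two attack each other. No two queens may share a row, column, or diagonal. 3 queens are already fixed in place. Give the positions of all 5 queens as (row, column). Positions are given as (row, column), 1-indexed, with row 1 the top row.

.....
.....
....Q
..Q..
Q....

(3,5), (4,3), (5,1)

(1,4) (2,2) (3,5) (4,3) (5,1)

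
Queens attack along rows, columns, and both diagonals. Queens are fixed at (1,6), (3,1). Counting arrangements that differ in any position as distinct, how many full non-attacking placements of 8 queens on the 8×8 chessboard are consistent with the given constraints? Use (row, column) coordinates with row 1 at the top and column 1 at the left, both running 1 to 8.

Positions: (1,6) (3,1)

4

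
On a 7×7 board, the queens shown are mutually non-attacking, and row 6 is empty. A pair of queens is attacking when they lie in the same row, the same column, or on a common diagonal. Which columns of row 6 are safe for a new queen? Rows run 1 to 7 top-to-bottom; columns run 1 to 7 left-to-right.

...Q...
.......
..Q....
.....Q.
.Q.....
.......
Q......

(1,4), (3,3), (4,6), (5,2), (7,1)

(1,4) attacks row 6 at column 4.
(3,3) attacks row 6 at column 3 and diagonals 6.
(4,6) attacks row 6 at column 6 and diagonals 4.
(5,2) attacks row 6 at column 2 and diagonals 1, 3.
(7,1) attacks row 6 at column 1 and diagonals 2.
Attacked columns: {1, 2, 3, 4, 6}. Safe: {5, 7}.

columns 5, 7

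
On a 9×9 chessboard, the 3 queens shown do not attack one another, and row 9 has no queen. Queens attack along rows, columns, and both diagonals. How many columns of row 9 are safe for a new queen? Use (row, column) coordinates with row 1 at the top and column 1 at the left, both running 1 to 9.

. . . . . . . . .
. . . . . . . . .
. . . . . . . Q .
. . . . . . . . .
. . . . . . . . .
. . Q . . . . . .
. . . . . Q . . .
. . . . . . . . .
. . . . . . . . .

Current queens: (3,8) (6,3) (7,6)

(3,8) attacks row 9 at column 8 and diagonals 2.
(6,3) attacks row 9 at column 3 and diagonals 6.
(7,6) attacks row 9 at column 6 and diagonals 4, 8.
Attacked columns: {2, 3, 4, 6, 8}. Safe: {1, 5, 7, 9}.

4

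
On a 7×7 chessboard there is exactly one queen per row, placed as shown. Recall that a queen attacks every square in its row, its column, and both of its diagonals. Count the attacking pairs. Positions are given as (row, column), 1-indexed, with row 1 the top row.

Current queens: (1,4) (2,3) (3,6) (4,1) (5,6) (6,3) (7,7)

9

Same column: (2,3)–(6,3) (column 3); (3,6)–(5,6) (column 6).
Same diagonal: (1,4)–(2,3) (|1−2| = |4−3| = 1); (1,4)–(3,6) (|1−3| = |4−6| = 2); (1,4)–(4,1) (|1−4| = |4−1| = 3); (2,3)–(4,1) (|2−4| = |3−1| = 2); (2,3)–(5,6) (|2−5| = |3−6| = 3); (3,6)–(6,3) (|3−6| = |6−3| = 3); (4,1)–(6,3) (|4−6| = |1−3| = 2).
Total attacking pairs: 9.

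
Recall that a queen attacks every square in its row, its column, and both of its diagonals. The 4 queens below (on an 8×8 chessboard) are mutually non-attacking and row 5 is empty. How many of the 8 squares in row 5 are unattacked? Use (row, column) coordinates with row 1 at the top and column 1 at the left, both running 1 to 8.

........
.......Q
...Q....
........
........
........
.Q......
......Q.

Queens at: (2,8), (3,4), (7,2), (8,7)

(2,8) attacks row 5 at column 8 and diagonals 5.
(3,4) attacks row 5 at column 4 and diagonals 2, 6.
(7,2) attacks row 5 at column 2 and diagonals 4.
(8,7) attacks row 5 at column 7 and diagonals 4.
Attacked columns: {2, 4, 5, 6, 7, 8}. Safe: {1, 3}.

2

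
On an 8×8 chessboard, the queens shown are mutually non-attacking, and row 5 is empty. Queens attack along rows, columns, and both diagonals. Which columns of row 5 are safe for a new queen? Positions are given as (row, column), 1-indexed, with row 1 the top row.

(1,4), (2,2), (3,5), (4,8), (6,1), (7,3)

columns 6

(1,4) attacks row 5 at column 4 and diagonals 8.
(2,2) attacks row 5 at column 2 and diagonals 5.
(3,5) attacks row 5 at column 5 and diagonals 3, 7.
(4,8) attacks row 5 at column 8 and diagonals 7.
(6,1) attacks row 5 at column 1 and diagonals 2.
(7,3) attacks row 5 at column 3 and diagonals 1, 5.
Attacked columns: {1, 2, 3, 4, 5, 7, 8}. Safe: {6}.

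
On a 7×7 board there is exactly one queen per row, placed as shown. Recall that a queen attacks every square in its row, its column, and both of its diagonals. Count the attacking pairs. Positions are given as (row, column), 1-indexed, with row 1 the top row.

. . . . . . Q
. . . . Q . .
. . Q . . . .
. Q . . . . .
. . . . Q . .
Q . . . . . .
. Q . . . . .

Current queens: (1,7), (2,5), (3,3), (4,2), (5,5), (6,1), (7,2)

6

Same column: (2,5)–(5,5) (column 5); (4,2)–(7,2) (column 2).
Same diagonal: (2,5)–(6,1) (|2−6| = |5−1| = 4); (3,3)–(4,2) (|3−4| = |3−2| = 1); (3,3)–(5,5) (|3−5| = |3−5| = 2); (6,1)–(7,2) (|6−7| = |1−2| = 1).
Total attacking pairs: 6.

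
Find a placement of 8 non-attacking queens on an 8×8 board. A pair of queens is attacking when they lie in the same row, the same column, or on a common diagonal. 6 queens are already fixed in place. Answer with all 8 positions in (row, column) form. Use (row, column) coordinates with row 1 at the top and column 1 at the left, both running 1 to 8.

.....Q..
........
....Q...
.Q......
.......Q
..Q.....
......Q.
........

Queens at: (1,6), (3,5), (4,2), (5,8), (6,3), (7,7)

Row 2: attacked by (1,6)→{5,6,7}; (3,5)→{4,5,6}; (4,2)→{2,4}; (5,8)→{5,8}; (6,3)→{3,7}; (7,7)→{2,7}. Safe: 1. Place at column 1.
Row 8: attacked by (1,6)→{6}; (2,1)→{1,7}; (3,5)→{5}; (4,2)→{2,6}; (5,8)→{5,8}; (6,3)→{1,3,5}; (7,7)→{6,7,8}. Safe: 4. Place at column 4.
Columns [6, 1, 5, 2, 8, 3, 7, 4], r−c [-5, 1, -2, 2, -3, 3, 0, 4], r+c [7, 3, 8, 6, 13, 9, 14, 12] are all distinct, so no two queens attack.

(1,6) (2,1) (3,5) (4,2) (5,8) (6,3) (7,7) (8,4)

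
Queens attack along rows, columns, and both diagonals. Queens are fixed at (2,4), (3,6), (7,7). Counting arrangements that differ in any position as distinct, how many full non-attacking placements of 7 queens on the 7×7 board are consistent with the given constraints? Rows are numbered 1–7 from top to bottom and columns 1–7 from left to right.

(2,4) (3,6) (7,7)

1

Branch on row 1: col 2 → 1.
Sum: 1 = 1.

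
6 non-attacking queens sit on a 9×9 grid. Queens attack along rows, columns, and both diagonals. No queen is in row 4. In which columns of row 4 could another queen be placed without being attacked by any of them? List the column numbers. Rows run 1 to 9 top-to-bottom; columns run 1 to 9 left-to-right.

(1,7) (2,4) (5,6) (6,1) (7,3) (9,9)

columns 8

(1,7) attacks row 4 at column 7 and diagonals 4.
(2,4) attacks row 4 at column 4 and diagonals 2, 6.
(5,6) attacks row 4 at column 6 and diagonals 5, 7.
(6,1) attacks row 4 at column 1 and diagonals 3.
(7,3) attacks row 4 at column 3 and diagonals 6.
(9,9) attacks row 4 at column 9 and diagonals 4.
Attacked columns: {1, 2, 3, 4, 5, 6, 7, 9}. Safe: {8}.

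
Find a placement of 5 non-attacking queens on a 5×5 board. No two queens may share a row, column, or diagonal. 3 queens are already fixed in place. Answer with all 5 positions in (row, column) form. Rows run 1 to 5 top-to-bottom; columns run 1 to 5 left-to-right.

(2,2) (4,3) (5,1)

Row 1: attacked by (2,2)→{1,2,3}; (4,3)→{3}; (5,1)→{1,5}. Safe: 4. Place at column 4.
Row 3: attacked by (1,4)→{2,4}; (2,2)→{1,2,3}; (4,3)→{2,3,4}; (5,1)→{1,3}. Safe: 5. Place at column 5.
Columns [4, 2, 5, 3, 1], r−c [-3, 0, -2, 1, 4], r+c [5, 4, 8, 7, 6] are all distinct, so no two queens attack.

(1,4) (2,2) (3,5) (4,3) (5,1)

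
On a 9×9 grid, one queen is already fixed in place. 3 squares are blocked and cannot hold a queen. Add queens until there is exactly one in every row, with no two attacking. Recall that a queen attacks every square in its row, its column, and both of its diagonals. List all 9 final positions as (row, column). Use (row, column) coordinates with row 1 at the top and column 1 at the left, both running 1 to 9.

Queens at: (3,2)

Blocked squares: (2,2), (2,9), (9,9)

(1,3) (2,5) (3,2) (4,8) (5,1) (6,4) (7,7) (8,9) (9,6)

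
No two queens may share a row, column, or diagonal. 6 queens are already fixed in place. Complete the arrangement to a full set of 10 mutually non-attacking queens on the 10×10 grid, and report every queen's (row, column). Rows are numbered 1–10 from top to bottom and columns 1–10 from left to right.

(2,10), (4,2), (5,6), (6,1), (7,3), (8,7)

Row 1: attacked by (2,10)→{9,10}; (4,2)→{2,5}; (5,6)→{2,6,10}; (6,1)→{1,6}; (7,3)→{3,9}; (8,7)→{7}. Safe: 4, 8. Place at column 8.
Row 3: attacked by (1,8)→{6,8,10}; (2,10)→{9,10}; (4,2)→{1,2,3}; (5,6)→{4,6,8}; (6,1)→{1,4}; (7,3)→{3,7}; (8,7)→{2,7}. Safe: 5. Place at column 5.
Row 9: attacked by (1,8)→{8}; (2,10)→{3,10}; (3,5)→{5}; (4,2)→{2,7}; (5,6)→{2,6,10}; (6,1)→{1,4}; (7,3)→{1,3,5}; (8,7)→{6,7,8}. Safe: 9. Place at column 9.
Row 10: attacked by (1,8)→{8}; (2,10)→{2,10}; (3,5)→{5}; (4,2)→{2,8}; (5,6)→{1,6}; (6,1)→{1,5}; (7,3)→{3,6}; (8,7)→{5,7,9}; (9,9)→{8,9,10}. Safe: 4. Place at column 4.
Columns [8, 10, 5, 2, 6, 1, 3, 7, 9, 4], r−c [-7, -8, -2, 2, -1, 5, 4, 1, 0, 6], r+c [9, 12, 8, 6, 11, 7, 10, 15, 18, 14] are all distinct, so no two queens attack.

(1,8) (2,10) (3,5) (4,2) (5,6) (6,1) (7,3) (8,7) (9,9) (10,4)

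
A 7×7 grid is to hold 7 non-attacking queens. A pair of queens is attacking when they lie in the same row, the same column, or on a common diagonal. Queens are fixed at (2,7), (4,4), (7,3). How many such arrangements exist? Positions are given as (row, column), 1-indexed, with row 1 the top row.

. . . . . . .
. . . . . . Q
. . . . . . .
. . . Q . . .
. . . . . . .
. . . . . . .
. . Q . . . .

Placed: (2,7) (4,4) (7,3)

1

Branch on row 1: col 2 → 0; col 5 → 1.
Sum: 0 + 1 = 1.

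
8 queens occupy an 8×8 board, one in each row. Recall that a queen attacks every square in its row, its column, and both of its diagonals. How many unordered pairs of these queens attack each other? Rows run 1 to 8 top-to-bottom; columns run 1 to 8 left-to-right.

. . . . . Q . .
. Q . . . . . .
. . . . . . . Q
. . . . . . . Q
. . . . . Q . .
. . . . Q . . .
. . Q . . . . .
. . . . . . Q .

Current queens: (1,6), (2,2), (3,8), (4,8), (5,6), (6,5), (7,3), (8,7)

Same column: (1,6)–(5,6) (column 6); (3,8)–(4,8) (column 8).
Same diagonal: (1,6)–(3,8) (|1−3| = |6−8| = 2); (3,8)–(5,6) (|3−5| = |8−6| = 2); (3,8)–(6,5) (|3−6| = |8−5| = 3); (5,6)–(6,5) (|5−6| = |6−5| = 1); (6,5)–(8,7) (|6−8| = |5−7| = 2).
Total attacking pairs: 7.

7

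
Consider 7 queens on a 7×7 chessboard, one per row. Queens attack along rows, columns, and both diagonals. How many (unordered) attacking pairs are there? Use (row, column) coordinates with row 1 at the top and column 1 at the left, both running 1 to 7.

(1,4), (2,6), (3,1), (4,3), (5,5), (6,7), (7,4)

Same column: (1,4)–(7,4) (column 4).
Total attacking pairs: 1.

1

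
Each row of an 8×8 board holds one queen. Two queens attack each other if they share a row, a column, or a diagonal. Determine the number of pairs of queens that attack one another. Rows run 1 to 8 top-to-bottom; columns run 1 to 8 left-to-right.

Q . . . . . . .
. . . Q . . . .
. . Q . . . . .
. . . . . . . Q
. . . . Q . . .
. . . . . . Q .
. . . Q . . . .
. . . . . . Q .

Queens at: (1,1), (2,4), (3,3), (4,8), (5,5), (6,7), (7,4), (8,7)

Same column: (2,4)–(7,4) (column 4); (6,7)–(8,7) (column 7).
Same diagonal: (1,1)–(3,3) (|1−3| = |1−3| = 2); (1,1)–(5,5) (|1−5| = |1−5| = 4); (2,4)–(3,3) (|2−3| = |4−3| = 1); (3,3)–(5,5) (|3−5| = |3−5| = 2).
Total attacking pairs: 6.

6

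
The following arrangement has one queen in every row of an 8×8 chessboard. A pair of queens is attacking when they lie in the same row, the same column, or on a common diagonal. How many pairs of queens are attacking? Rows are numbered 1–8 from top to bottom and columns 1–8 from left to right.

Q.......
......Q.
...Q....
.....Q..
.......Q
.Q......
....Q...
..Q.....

All columns are distinct and no two queens satisfy |Δrow| = |Δcol|, so no pair attacks.

0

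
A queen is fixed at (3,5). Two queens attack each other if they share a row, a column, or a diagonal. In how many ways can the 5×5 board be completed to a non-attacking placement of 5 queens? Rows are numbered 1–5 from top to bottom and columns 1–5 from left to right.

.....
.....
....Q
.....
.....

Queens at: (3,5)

Branch on row 1: col 1 → 1; col 2 → 0; col 4 → 1.
Sum: 1 + 0 + 1 = 2.

2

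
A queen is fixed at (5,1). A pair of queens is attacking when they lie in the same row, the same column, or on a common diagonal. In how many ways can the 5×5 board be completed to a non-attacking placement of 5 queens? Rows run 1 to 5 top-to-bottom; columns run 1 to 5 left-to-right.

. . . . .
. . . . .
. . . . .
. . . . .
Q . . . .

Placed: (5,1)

2

Branch on row 1: col 2 → 0; col 3 → 1; col 4 → 1.
Sum: 0 + 1 + 1 = 2.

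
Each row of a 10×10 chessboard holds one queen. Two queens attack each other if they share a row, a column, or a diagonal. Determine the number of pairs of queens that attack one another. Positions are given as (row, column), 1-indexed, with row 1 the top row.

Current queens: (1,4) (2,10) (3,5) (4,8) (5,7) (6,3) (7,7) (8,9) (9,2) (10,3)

Same column: (5,7)–(7,7) (column 7); (6,3)–(10,3) (column 3).
Same diagonal: (2,10)–(4,8) (|2−4| = |10−8| = 2); (2,10)–(5,7) (|2−5| = |10−7| = 3); (3,5)–(5,7) (|3−5| = |5−7| = 2); (4,8)–(5,7) (|4−5| = |8−7| = 1); (9,2)–(10,3) (|9−10| = |2−3| = 1).
Total attacking pairs: 7.

7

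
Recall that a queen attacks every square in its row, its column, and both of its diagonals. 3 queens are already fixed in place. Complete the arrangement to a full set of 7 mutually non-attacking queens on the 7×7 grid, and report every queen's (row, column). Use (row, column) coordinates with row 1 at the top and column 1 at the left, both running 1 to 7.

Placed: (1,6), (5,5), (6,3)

(1,6) (2,4) (3,2) (4,7) (5,5) (6,3) (7,1)

Row 2: attacked by (1,6)→{5,6,7}; (5,5)→{2,5}; (6,3)→{3,7}. Safe: 1, 4. Place at column 4.
Row 3: attacked by (1,6)→{4,6}; (2,4)→{3,4,5}; (5,5)→{3,5,7}; (6,3)→{3,6}. Safe: 1, 2. Place at column 2.
Row 4: attacked by (1,6)→{3,6}; (2,4)→{2,4,6}; (3,2)→{1,2,3}; (5,5)→{4,5,6}; (6,3)→{1,3,5}. Safe: 7. Place at column 7.
Row 7: attacked by (1,6)→{6}; (2,4)→{4}; (3,2)→{2,6}; (4,7)→{4,7}; (5,5)→{3,5,7}; (6,3)→{2,3,4}. Safe: 1. Place at column 1.
Columns [6, 4, 2, 7, 5, 3, 1], r−c [-5, -2, 1, -3, 0, 3, 6], r+c [7, 6, 5, 11, 10, 9, 8] are all distinct, so no two queens attack.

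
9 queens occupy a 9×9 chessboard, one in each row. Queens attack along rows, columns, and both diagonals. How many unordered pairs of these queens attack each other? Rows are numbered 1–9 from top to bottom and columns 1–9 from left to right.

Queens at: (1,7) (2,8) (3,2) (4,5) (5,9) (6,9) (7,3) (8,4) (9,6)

Same column: (5,9)–(6,9) (column 9).
Same diagonal: (1,7)–(2,8) (|1−2| = |7−8| = 1); (2,8)–(7,3) (|2−7| = |8−3| = 5); (6,9)–(9,6) (|6−9| = |9−6| = 3); (7,3)–(8,4) (|7−8| = |3−4| = 1).
Total attacking pairs: 5.

5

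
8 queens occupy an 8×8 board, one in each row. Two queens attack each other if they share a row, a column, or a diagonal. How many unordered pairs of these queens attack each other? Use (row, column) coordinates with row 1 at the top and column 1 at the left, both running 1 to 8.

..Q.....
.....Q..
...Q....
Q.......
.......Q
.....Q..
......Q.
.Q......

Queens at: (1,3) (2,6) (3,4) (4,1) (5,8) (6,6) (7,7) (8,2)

Same column: (2,6)–(6,6) (column 6).
Same diagonal: (6,6)–(7,7) (|6−7| = |6−7| = 1).
Total attacking pairs: 2.

2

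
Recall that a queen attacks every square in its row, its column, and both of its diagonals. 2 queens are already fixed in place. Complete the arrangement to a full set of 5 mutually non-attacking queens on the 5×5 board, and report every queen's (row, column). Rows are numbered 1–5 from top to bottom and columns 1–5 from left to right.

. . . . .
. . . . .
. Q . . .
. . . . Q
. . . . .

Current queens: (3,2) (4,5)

(1,1) (2,4) (3,2) (4,5) (5,3)

Row 1: attacked by (3,2)→{2,4}; (4,5)→{2,5}. Safe: 1, 3. Place at column 1.
Row 2: attacked by (1,1)→{1,2}; (3,2)→{1,2,3}; (4,5)→{3,5}. Safe: 4. Place at column 4.
Row 5: attacked by (1,1)→{1,5}; (2,4)→{1,4}; (3,2)→{2,4}; (4,5)→{4,5}. Safe: 3. Place at column 3.
Columns [1, 4, 2, 5, 3], r−c [0, -2, 1, -1, 2], r+c [2, 6, 5, 9, 8] are all distinct, so no two queens attack.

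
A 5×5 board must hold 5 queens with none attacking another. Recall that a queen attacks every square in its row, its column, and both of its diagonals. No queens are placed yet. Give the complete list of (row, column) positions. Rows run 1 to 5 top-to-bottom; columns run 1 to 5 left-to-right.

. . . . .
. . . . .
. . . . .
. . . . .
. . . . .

(1,2) (2,4) (3,1) (4,3) (5,5)

Row 1: Safe: 1, 2, 3, 4, 5. Place at column 2.
Row 2: attacked by (1,2)→{1,2,3}. Safe: 4, 5. Place at column 4.
Row 3: attacked by (1,2)→{2,4}; (2,4)→{3,4,5}. Safe: 1. Place at column 1.
Row 4: attacked by (1,2)→{2,5}; (2,4)→{2,4}; (3,1)→{1,2}. Safe: 3. Place at column 3.
Row 5: attacked by (1,2)→{2}; (2,4)→{1,4}; (3,1)→{1,3}; (4,3)→{2,3,4}. Safe: 5. Place at column 5.
Columns [2, 4, 1, 3, 5], r−c [-1, -2, 2, 1, 0], r+c [3, 6, 4, 7, 10] are all distinct, so no two queens attack.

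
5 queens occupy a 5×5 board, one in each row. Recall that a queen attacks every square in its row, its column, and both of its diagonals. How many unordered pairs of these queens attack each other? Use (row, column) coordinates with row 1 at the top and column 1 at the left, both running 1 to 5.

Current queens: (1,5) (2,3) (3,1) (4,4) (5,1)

2

Same column: (3,1)–(5,1) (column 1).
Same diagonal: (1,5)–(5,1) (|1−5| = |5−1| = 4).
Total attacking pairs: 2.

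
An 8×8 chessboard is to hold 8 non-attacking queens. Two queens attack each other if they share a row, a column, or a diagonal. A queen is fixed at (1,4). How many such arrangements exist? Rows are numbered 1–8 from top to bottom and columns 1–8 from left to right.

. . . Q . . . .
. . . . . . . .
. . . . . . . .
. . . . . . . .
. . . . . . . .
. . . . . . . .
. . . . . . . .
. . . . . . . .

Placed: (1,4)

Branch on row 2: col 1 → 2; col 2 → 6; col 6 → 3; col 7 → 4; col 8 → 3.
Sum: 2 + 6 + 3 + 4 + 3 = 18.

18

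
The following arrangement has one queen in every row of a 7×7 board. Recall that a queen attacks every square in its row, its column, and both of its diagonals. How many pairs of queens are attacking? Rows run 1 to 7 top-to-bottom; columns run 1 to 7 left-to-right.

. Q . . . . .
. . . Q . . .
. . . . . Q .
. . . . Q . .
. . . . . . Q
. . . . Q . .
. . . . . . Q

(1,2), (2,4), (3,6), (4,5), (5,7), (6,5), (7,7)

5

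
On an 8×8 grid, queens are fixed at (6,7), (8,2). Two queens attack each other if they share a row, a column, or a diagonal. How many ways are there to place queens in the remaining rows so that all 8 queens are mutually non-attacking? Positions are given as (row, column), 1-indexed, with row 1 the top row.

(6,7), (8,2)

2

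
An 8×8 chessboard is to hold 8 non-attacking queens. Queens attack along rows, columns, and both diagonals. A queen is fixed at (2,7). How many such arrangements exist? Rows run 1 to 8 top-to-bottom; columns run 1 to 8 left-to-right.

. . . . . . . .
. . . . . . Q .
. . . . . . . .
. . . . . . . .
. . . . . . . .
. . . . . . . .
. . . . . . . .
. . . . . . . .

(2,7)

16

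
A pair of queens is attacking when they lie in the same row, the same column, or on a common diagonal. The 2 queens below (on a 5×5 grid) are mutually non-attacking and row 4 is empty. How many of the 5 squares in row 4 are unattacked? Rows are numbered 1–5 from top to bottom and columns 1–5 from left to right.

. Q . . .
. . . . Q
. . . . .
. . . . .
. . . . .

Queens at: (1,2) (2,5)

2

(1,2) attacks row 4 at column 2 and diagonals 5.
(2,5) attacks row 4 at column 5 and diagonals 3.
Attacked columns: {2, 3, 5}. Safe: {1, 4}.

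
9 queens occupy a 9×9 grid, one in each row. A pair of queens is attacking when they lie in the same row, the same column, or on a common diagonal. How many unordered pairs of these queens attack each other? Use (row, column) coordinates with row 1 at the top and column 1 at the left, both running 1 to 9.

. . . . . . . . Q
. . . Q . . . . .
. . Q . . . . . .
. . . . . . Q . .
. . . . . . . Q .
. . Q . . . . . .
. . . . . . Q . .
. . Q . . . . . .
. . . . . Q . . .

Same column: (3,3)–(6,3) (column 3); (3,3)–(8,3) (column 3); (4,7)–(7,7) (column 7); (6,3)–(8,3) (column 3).
Same diagonal: (2,4)–(3,3) (|2−3| = |4−3| = 1); (3,3)–(7,7) (|3−7| = |3−7| = 4); (4,7)–(5,8) (|4−5| = |7−8| = 1); (4,7)–(8,3) (|4−8| = |7−3| = 4); (6,3)–(9,6) (|6−9| = |3−6| = 3).
Total attacking pairs: 9.

9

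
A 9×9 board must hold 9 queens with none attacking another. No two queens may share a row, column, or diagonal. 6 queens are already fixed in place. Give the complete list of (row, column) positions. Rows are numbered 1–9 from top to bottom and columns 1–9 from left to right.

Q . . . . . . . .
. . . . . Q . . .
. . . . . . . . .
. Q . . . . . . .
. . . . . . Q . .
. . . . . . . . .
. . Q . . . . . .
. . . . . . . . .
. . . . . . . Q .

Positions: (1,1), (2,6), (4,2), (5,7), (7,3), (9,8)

Row 3: attacked by (1,1)→{1,3}; (2,6)→{5,6,7}; (4,2)→{1,2,3}; (5,7)→{5,7,9}; (7,3)→{3,7}; (9,8)→{2,8}. Safe: 4. Place at column 4.
Row 6: attacked by (1,1)→{1,6}; (2,6)→{2,6}; (3,4)→{1,4,7}; (4,2)→{2,4}; (5,7)→{6,7,8}; (7,3)→{2,3,4}; (9,8)→{5,8}. Safe: 9. Place at column 9.
Row 8: attacked by (1,1)→{1,8}; (2,6)→{6}; (3,4)→{4,9}; (4,2)→{2,6}; (5,7)→{4,7}; (6,9)→{7,9}; (7,3)→{2,3,4}; (9,8)→{7,8,9}. Safe: 5. Place at column 5.
Columns [1, 6, 4, 2, 7, 9, 3, 5, 8], r−c [0, -4, -1, 2, -2, -3, 4, 3, 1], r+c [2, 8, 7, 6, 12, 15, 10, 13, 17] are all distinct, so no two queens attack.

(1,1) (2,6) (3,4) (4,2) (5,7) (6,9) (7,3) (8,5) (9,8)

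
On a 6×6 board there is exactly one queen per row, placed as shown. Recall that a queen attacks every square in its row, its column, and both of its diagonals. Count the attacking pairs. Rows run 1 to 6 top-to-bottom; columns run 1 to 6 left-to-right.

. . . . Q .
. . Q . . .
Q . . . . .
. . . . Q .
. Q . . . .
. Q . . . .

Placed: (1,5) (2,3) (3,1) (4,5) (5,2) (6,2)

3

Same column: (1,5)–(4,5) (column 5); (5,2)–(6,2) (column 2).
Same diagonal: (2,3)–(4,5) (|2−4| = |3−5| = 2).
Total attacking pairs: 3.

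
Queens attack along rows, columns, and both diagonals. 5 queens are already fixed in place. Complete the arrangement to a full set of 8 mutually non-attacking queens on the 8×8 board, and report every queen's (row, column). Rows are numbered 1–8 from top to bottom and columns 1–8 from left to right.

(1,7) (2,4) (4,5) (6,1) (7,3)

Row 3: attacked by (1,7)→{5,7}; (2,4)→{3,4,5}; (4,5)→{4,5,6}; (6,1)→{1,4}; (7,3)→{3,7}. Safe: 2, 8. Place at column 2.
Row 5: attacked by (1,7)→{3,7}; (2,4)→{1,4,7}; (3,2)→{2,4}; (4,5)→{4,5,6}; (6,1)→{1,2}; (7,3)→{1,3,5}. Safe: 8. Place at column 8.
Row 8: attacked by (1,7)→{7}; (2,4)→{4}; (3,2)→{2,7}; (4,5)→{1,5}; (5,8)→{5,8}; (6,1)→{1,3}; (7,3)→{2,3,4}. Safe: 6. Place at column 6.
Columns [7, 4, 2, 5, 8, 1, 3, 6], r−c [-6, -2, 1, -1, -3, 5, 4, 2], r+c [8, 6, 5, 9, 13, 7, 10, 14] are all distinct, so no two queens attack.

(1,7) (2,4) (3,2) (4,5) (5,8) (6,1) (7,3) (8,6)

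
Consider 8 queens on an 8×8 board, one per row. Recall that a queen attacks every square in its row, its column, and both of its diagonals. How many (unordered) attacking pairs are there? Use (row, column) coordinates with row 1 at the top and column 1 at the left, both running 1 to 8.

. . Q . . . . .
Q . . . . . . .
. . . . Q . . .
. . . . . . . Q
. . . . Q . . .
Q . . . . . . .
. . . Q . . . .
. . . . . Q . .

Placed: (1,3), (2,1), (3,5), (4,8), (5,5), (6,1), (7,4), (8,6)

Same column: (2,1)–(6,1) (column 1); (3,5)–(5,5) (column 5).
Same diagonal: (1,3)–(3,5) (|1−3| = |3−5| = 2).
Total attacking pairs: 3.

3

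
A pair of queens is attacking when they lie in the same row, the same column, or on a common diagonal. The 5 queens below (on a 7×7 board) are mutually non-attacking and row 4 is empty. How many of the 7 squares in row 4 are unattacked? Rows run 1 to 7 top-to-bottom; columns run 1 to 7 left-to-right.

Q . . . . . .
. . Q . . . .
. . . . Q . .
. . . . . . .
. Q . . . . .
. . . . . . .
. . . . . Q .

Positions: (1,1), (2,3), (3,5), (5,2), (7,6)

1

(1,1) attacks row 4 at column 1 and diagonals 4.
(2,3) attacks row 4 at column 3 and diagonals 1, 5.
(3,5) attacks row 4 at column 5 and diagonals 4, 6.
(5,2) attacks row 4 at column 2 and diagonals 1, 3.
(7,6) attacks row 4 at column 6 and diagonals 3.
Attacked columns: {1, 2, 3, 4, 5, 6}. Safe: {7}.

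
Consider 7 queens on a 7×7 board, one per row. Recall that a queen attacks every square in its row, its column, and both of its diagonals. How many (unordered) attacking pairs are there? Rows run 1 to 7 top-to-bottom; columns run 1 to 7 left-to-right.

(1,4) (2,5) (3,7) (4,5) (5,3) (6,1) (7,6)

Same column: (2,5)–(4,5) (column 5).
Same diagonal: (1,4)–(2,5) (|1−2| = |4−5| = 1); (2,5)–(6,1) (|2−6| = |5−1| = 4).
Total attacking pairs: 3.

3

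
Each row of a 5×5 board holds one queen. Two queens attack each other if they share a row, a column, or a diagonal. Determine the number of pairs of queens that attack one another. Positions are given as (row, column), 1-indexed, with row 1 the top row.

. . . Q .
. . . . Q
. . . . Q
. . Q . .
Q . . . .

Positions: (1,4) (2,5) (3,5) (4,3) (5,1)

3

Same column: (2,5)–(3,5) (column 5).
Same diagonal: (1,4)–(2,5) (|1−2| = |4−5| = 1); (2,5)–(4,3) (|2−4| = |5−3| = 2).
Total attacking pairs: 3.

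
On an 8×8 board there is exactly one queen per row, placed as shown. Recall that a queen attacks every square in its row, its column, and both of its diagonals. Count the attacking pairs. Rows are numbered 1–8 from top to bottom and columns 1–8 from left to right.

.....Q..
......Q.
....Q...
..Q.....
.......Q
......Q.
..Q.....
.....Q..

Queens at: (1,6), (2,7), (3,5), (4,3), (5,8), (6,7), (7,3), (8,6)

6

Same column: (1,6)–(8,6) (column 6); (2,7)–(6,7) (column 7); (4,3)–(7,3) (column 3).
Same diagonal: (1,6)–(2,7) (|1−2| = |6−7| = 1); (1,6)–(4,3) (|1−4| = |6−3| = 3); (5,8)–(6,7) (|5−6| = |8−7| = 1).
Total attacking pairs: 6.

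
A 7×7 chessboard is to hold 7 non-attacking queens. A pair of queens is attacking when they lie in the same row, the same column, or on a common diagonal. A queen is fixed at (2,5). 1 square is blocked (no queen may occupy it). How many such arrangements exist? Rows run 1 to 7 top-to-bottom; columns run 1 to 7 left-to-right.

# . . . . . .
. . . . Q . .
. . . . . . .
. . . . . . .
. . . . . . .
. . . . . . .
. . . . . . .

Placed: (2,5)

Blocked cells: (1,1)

5

Branch on row 1: col 2 → 3; col 3 → 1; col 7 → 1.
Sum: 3 + 1 + 1 = 5.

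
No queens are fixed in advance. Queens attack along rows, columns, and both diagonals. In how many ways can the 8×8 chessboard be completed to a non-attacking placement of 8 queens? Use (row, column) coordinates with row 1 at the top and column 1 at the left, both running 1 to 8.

Branch on row 1: col 1 → 4; col 2 → 8; col 3 → 16; col 4 → 18; col 5 → 18; col 6 → 16; col 7 → 8; col 8 → 4.
Sum: 4 + 8 + 16 + 18 + 18 + 16 + 8 + 4 = 92.
(This is the classic 8-queens count.)

92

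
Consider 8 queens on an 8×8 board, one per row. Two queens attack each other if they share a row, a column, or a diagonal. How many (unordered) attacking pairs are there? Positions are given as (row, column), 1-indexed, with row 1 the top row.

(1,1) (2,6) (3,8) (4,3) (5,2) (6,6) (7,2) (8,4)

Same column: (2,6)–(6,6) (column 6); (5,2)–(7,2) (column 2).
Same diagonal: (1,1)–(6,6) (|1−6| = |1−6| = 5); (4,3)–(5,2) (|4−5| = |3−2| = 1); (6,6)–(8,4) (|6−8| = |6−4| = 2).
Total attacking pairs: 5.

5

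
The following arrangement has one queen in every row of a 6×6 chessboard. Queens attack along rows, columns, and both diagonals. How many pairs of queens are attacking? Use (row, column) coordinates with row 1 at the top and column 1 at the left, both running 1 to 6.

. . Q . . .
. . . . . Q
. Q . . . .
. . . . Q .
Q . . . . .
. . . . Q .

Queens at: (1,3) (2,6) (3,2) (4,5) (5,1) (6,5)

Same column: (4,5)–(6,5) (column 5).
Same diagonal: (3,2)–(6,5) (|3−6| = |2−5| = 3).
Total attacking pairs: 2.

2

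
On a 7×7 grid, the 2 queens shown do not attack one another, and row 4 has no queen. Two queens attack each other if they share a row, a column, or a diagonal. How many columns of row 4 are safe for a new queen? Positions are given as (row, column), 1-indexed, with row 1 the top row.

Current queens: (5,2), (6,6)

(5,2) attacks row 4 at column 2 and diagonals 1, 3.
(6,6) attacks row 4 at column 6 and diagonals 4.
Attacked columns: {1, 2, 3, 4, 6}. Safe: {5, 7}.

2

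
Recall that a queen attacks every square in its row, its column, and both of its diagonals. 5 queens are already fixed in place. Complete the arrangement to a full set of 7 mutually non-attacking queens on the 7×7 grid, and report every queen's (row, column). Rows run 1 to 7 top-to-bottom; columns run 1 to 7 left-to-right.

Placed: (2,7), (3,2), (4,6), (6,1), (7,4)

(1,5) (2,7) (3,2) (4,6) (5,3) (6,1) (7,4)

Row 1: attacked by (2,7)→{6,7}; (3,2)→{2,4}; (4,6)→{3,6}; (6,1)→{1,6}; (7,4)→{4}. Safe: 5. Place at column 5.
Row 5: attacked by (1,5)→{1,5}; (2,7)→{4,7}; (3,2)→{2,4}; (4,6)→{5,6,7}; (6,1)→{1,2}; (7,4)→{2,4,6}. Safe: 3. Place at column 3.
Columns [5, 7, 2, 6, 3, 1, 4], r−c [-4, -5, 1, -2, 2, 5, 3], r+c [6, 9, 5, 10, 8, 7, 11] are all distinct, so no two queens attack.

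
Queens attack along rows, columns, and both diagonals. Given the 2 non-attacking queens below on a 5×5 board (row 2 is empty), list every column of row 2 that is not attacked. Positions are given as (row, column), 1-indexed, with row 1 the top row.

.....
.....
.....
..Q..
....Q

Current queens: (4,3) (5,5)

columns 4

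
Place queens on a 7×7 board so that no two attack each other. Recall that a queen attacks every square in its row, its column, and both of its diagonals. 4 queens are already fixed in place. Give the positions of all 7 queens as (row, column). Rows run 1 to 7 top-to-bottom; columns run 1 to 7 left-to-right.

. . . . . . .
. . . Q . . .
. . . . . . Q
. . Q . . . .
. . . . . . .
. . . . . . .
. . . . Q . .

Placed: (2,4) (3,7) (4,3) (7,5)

(1,1) (2,4) (3,7) (4,3) (5,6) (6,2) (7,5)

Row 1: attacked by (2,4)→{3,4,5}; (3,7)→{5,7}; (4,3)→{3,6}; (7,5)→{5}. Safe: 1, 2. Place at column 1.
Row 5: attacked by (1,1)→{1,5}; (2,4)→{1,4,7}; (3,7)→{5,7}; (4,3)→{2,3,4}; (7,5)→{3,5,7}. Safe: 6. Place at column 6.
Row 6: attacked by (1,1)→{1,6}; (2,4)→{4}; (3,7)→{4,7}; (4,3)→{1,3,5}; (5,6)→{5,6,7}; (7,5)→{4,5,6}. Safe: 2. Place at column 2.
Columns [1, 4, 7, 3, 6, 2, 5], r−c [0, -2, -4, 1, -1, 4, 2], r+c [2, 6, 10, 7, 11, 8, 12] are all distinct, so no two queens attack.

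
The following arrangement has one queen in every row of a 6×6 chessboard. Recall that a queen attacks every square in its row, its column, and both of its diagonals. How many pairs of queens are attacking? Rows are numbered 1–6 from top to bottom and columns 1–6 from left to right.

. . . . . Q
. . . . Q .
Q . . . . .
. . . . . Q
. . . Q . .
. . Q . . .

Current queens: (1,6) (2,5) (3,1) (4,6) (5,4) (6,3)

3

Same column: (1,6)–(4,6) (column 6).
Same diagonal: (1,6)–(2,5) (|1−2| = |6−5| = 1); (5,4)–(6,3) (|5−6| = |4−3| = 1).
Total attacking pairs: 3.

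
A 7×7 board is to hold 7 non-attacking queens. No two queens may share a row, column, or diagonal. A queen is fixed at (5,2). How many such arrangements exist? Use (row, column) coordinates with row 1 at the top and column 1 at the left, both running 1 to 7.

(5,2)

Branch on row 1: col 1 → 1; col 3 → 1; col 4 → 2; col 5 → 1; col 7 → 1.
Sum: 1 + 1 + 2 + 1 + 1 = 6.

6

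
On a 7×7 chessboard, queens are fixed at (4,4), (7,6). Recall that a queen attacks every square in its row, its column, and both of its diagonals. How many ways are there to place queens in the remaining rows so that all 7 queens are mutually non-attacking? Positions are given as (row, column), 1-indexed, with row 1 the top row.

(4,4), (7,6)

2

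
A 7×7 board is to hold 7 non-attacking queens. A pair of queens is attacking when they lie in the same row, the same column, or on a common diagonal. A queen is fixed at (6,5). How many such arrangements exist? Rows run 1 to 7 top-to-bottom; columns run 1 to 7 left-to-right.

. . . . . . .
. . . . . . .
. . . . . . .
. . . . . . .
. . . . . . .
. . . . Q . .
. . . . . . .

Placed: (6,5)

6

Branch on row 1: col 1 → 1; col 2 → 1; col 3 → 0; col 4 → 1; col 6 → 3; col 7 → 0.
Sum: 1 + 1 + 0 + 1 + 3 + 0 = 6.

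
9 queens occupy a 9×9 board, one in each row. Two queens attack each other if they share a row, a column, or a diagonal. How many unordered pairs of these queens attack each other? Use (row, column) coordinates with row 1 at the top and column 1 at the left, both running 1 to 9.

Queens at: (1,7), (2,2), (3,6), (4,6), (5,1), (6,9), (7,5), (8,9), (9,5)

Same column: (3,6)–(4,6) (column 6); (6,9)–(8,9) (column 9); (7,5)–(9,5) (column 5).
Same diagonal: (3,6)–(6,9) (|3−6| = |6−9| = 3); (5,1)–(9,5) (|5−9| = |1−5| = 4).
Total attacking pairs: 5.

5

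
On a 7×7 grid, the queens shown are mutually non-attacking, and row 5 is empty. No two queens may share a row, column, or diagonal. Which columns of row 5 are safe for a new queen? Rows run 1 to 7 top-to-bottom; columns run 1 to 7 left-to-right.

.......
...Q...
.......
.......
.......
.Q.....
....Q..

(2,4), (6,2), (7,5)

columns 6

(2,4) attacks row 5 at column 4 and diagonals 1, 7.
(6,2) attacks row 5 at column 2 and diagonals 1, 3.
(7,5) attacks row 5 at column 5 and diagonals 3, 7.
Attacked columns: {1, 2, 3, 4, 5, 7}. Safe: {6}.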